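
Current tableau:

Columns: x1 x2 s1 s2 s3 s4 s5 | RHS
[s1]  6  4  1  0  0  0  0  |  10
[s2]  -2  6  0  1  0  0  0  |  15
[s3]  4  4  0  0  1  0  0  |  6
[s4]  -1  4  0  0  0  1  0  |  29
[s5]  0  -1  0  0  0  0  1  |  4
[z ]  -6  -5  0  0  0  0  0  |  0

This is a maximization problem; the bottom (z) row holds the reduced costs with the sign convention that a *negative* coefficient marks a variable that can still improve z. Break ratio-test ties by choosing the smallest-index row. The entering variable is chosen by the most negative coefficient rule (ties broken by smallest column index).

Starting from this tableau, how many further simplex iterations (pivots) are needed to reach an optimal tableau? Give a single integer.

1

pivot: x1 in, s3 out → z = 9
No improving column remains; optimal.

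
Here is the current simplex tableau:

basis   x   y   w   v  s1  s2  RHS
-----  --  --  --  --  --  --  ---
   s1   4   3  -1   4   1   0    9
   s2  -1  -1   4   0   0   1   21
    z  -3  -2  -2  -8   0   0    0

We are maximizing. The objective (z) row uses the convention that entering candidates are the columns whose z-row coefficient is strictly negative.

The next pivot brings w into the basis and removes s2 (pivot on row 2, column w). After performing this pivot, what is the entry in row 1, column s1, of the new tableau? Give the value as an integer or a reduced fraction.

1

Pivot element is row 2, column w: 4.
Normalize row 2: new (row 2, s1) = 0/4 = 0.
row 1 ← row 1 − (-1)·(new row 2): 1 − (-1)·0 = 1.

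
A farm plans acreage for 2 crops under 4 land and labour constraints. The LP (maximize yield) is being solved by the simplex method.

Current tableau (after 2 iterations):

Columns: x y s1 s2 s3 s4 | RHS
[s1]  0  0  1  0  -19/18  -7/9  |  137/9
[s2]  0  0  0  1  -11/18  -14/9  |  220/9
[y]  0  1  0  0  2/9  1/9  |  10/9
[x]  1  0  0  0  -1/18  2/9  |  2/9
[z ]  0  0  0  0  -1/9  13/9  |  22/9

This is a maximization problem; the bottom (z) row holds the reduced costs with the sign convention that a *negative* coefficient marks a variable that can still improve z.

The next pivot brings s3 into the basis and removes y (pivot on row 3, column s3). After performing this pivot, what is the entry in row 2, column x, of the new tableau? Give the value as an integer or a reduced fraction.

0

Pivot element is row 3, column s3: 2/9.
Normalize row 3: new (row 3, x) = 0/(2/9) = 0.
row 2 ← row 2 − (-11/18)·(new row 3): 0 − (-11/18)·0 = 0.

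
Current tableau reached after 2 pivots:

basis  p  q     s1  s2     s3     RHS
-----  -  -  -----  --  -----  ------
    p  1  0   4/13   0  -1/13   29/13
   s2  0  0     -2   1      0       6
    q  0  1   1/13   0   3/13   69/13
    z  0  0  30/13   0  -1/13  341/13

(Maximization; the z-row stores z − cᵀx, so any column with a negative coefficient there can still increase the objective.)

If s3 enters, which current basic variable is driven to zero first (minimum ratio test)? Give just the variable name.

q

Ratios: row 1 (p): entry -1/13 ≤ 0, skip; row 2 (s2): entry 0 ≤ 0, skip; row 3 (q): (69/13)/(3/13) = 23.
Minimum ratio 23 is in the q row, so q leaves.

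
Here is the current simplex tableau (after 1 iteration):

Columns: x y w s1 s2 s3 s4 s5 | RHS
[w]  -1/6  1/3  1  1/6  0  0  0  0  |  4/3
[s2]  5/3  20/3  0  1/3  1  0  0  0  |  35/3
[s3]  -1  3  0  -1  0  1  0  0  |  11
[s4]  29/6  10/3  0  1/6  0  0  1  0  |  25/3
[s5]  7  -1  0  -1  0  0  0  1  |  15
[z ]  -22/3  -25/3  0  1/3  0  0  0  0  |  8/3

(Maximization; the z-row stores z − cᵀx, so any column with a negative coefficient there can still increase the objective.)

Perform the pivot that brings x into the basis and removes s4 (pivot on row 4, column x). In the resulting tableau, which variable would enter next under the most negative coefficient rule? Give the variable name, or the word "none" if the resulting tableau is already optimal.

y

Pivot element 29/6. New z-row = old z-row − (-22/3)·(row 4/(29/6)).
Updated z-row coefficients: x: 0, y: -95/29, w: 0, s1: 17/29, s2: 0, s3: 0, s4: 44/29, s5: 0.
The most negative is -95/29 in column y, so y would enter next.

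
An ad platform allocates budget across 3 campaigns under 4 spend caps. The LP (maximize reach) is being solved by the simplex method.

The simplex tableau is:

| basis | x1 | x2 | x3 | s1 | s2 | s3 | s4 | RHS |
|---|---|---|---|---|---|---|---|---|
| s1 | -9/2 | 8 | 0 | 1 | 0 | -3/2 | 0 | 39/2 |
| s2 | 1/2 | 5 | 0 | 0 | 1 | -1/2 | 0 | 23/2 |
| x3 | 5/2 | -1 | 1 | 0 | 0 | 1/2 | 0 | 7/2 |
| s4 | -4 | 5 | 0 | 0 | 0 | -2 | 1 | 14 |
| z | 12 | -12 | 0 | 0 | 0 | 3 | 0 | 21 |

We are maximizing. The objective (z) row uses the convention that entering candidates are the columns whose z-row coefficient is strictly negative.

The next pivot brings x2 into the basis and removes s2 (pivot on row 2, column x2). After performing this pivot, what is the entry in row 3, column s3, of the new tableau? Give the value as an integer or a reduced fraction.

Pivot element is row 2, column x2: 5.
Normalize row 2: new (row 2, s3) = (-1/2)/5 = -1/10.
row 3 ← row 3 − (-1)·(new row 2): 1/2 − (-1)·(-1/10) = 2/5.

2/5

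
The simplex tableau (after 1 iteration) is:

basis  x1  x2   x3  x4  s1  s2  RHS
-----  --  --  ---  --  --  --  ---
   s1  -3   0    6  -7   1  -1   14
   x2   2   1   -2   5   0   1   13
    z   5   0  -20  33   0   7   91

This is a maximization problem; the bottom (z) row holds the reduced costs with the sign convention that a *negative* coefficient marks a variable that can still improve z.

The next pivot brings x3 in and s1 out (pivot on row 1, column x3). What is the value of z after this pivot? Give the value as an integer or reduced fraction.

Minimum ratio for x3: 14/6 = 7/3.
z changes by −(z-row coeff of x3)·ratio = −(-20)·(7/3) = 140/3.
New z = 91 + (140/3) = 413/3.

413/3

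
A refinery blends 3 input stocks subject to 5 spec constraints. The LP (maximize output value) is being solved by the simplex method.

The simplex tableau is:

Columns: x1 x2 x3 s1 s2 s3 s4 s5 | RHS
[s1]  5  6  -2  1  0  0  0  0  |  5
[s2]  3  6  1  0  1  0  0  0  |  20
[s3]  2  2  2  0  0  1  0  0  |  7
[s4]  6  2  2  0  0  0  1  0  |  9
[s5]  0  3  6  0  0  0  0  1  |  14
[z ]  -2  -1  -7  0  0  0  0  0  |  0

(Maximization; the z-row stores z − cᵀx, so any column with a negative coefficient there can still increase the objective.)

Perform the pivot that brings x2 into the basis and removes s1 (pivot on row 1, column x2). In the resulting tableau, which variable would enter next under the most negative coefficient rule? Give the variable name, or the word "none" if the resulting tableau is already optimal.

Pivot element 6. New z-row = old z-row − (-1)·(row 1/6).
Updated z-row coefficients: x1: -7/6, x2: 0, x3: -22/3, s1: 1/6, s2: 0, s3: 0, s4: 0, s5: 0.
The most negative is -22/3 in column x3, so x3 would enter next.

x3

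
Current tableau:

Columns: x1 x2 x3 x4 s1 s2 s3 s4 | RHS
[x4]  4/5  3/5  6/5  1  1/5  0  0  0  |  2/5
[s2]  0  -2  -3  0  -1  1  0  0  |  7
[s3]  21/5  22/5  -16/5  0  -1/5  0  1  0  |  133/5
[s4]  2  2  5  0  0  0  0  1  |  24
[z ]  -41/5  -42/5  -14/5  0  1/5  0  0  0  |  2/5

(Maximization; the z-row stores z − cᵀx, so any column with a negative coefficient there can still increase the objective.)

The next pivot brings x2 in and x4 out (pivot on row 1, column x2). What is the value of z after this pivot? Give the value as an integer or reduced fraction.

6

Minimum ratio for x2: (2/5)/(3/5) = 2/3.
z changes by −(z-row coeff of x2)·ratio = −(-42/5)·(2/3) = 28/5.
New z = 2/5 + (28/5) = 6.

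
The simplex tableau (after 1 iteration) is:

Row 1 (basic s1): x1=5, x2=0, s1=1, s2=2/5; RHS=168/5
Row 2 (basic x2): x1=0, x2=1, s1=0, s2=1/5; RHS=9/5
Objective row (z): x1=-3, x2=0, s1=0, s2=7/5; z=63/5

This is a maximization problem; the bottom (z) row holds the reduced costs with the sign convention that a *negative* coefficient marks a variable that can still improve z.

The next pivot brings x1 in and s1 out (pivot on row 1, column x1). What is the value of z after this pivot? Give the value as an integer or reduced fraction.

Minimum ratio for x1: (168/5)/5 = 168/25.
z changes by −(z-row coeff of x1)·ratio = −(-3)·(168/25) = 504/25.
New z = 63/5 + (504/25) = 819/25.

819/25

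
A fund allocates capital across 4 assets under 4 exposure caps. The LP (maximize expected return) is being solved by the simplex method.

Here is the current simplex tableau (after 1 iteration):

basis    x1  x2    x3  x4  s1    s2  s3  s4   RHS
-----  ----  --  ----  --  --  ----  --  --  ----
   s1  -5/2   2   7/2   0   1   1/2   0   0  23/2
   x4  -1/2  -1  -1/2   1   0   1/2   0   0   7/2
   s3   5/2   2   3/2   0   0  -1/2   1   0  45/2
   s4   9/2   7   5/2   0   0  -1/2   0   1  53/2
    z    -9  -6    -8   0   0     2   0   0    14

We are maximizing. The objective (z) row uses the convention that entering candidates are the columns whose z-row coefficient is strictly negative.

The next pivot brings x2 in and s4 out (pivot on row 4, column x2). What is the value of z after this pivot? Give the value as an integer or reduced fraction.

257/7

Minimum ratio for x2: (53/2)/7 = 53/14.
z changes by −(z-row coeff of x2)·ratio = −(-6)·(53/14) = 159/7.
New z = 14 + (159/7) = 257/7.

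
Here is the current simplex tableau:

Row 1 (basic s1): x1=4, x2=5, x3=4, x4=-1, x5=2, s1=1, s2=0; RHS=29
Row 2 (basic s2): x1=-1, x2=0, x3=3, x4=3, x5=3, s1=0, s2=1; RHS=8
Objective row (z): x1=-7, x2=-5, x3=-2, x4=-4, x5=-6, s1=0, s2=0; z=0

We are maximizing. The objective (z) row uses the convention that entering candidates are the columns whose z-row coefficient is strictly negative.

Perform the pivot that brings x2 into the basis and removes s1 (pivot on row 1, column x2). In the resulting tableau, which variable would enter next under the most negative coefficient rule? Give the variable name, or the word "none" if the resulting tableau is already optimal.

x4

Pivot element 5. New z-row = old z-row − (-5)·(row 1/5).
Updated z-row coefficients: x1: -3, x2: 0, x3: 2, x4: -5, x5: -4, s1: 1, s2: 0.
The most negative is -5 in column x4, so x4 would enter next.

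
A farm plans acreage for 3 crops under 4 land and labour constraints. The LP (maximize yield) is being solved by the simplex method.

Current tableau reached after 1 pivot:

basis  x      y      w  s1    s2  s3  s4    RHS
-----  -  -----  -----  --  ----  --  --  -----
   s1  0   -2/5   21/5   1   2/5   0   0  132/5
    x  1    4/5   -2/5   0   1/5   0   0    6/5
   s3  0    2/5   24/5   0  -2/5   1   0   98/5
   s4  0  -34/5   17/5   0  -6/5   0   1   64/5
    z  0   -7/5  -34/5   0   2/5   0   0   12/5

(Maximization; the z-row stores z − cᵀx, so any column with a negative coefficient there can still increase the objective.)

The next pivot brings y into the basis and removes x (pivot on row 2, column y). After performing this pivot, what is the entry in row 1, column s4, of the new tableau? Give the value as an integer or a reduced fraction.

0

Pivot element is row 2, column y: 4/5.
Normalize row 2: new (row 2, s4) = 0/(4/5) = 0.
row 1 ← row 1 − (-2/5)·(new row 2): 0 − (-2/5)·0 = 0.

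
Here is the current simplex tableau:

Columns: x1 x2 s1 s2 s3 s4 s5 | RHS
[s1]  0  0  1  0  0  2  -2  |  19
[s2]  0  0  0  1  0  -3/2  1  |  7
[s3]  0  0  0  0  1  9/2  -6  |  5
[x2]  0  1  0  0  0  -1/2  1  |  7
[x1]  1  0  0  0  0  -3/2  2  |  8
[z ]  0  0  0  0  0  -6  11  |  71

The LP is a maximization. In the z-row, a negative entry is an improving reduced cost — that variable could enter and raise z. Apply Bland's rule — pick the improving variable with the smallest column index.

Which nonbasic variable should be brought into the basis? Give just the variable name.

s4

Objective-row coefficients: x1: 0, x2: 0, s1: 0, s2: 0, s3: 0, s4: -6, s5: 11.
Improving columns: s4. Bland's rule picks the smallest column index → s4.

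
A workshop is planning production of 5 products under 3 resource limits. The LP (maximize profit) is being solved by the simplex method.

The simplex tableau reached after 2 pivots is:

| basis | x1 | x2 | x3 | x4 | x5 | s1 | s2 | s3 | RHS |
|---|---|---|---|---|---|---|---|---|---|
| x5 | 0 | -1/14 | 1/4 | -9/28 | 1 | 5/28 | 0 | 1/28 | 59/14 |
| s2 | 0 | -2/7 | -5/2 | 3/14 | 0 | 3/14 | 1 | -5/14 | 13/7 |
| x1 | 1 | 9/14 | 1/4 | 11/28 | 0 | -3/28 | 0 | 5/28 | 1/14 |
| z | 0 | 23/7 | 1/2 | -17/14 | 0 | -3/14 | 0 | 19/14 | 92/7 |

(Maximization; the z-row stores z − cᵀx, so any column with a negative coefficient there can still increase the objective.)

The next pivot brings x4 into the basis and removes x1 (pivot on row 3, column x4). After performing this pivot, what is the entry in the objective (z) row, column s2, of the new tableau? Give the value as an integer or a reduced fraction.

Pivot element is row 3, column x4: 11/28.
Normalize row 3: new (row 3, s2) = 0/(11/28) = 0.
z-row ← z-row − (-17/14)·(new row 3): 0 − (-17/14)·0 = 0.

0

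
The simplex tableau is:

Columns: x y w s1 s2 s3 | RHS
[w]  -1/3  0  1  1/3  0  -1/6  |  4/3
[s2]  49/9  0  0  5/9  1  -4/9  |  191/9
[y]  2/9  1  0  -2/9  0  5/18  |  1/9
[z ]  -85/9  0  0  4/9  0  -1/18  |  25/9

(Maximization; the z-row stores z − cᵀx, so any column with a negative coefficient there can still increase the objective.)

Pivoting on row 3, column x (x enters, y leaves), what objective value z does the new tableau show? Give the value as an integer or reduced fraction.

Minimum ratio for x: (1/9)/(2/9) = 1/2.
z changes by −(z-row coeff of x)·ratio = −(-85/9)·(1/2) = 85/18.
New z = 25/9 + (85/18) = 15/2.

15/2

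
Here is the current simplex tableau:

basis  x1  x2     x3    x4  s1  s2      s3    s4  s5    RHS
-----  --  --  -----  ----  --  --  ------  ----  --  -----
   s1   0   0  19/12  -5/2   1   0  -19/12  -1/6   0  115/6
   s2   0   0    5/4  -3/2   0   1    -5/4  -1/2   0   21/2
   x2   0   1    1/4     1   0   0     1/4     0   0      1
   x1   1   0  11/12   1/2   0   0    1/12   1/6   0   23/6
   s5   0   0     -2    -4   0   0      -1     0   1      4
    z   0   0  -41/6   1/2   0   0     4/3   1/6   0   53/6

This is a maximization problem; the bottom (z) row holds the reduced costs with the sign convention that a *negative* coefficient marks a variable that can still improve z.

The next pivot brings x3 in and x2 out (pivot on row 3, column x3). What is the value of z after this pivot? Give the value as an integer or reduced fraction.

217/6

Minimum ratio for x3: 1/(1/4) = 4.
z changes by −(z-row coeff of x3)·ratio = −(-41/6)·4 = 82/3.
New z = 53/6 + (82/3) = 217/6.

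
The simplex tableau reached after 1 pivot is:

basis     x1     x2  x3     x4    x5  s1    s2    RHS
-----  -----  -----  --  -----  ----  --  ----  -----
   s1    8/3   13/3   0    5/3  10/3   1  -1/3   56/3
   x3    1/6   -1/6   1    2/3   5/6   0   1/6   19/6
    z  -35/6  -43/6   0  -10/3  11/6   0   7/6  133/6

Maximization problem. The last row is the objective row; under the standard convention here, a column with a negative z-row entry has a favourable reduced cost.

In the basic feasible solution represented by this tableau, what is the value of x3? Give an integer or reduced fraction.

19/6

x3 is basic (row 2); its value is the RHS of that row: 19/6.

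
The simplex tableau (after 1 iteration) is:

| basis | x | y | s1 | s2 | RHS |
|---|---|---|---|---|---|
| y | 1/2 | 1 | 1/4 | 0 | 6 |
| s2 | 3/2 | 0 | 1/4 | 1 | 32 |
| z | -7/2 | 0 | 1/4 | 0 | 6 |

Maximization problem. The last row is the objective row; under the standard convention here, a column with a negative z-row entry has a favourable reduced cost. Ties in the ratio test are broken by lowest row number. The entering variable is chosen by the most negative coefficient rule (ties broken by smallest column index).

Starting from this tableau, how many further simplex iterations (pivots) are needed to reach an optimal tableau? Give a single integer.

1

pivot: x in, y out → z = 48
No improving column remains; optimal.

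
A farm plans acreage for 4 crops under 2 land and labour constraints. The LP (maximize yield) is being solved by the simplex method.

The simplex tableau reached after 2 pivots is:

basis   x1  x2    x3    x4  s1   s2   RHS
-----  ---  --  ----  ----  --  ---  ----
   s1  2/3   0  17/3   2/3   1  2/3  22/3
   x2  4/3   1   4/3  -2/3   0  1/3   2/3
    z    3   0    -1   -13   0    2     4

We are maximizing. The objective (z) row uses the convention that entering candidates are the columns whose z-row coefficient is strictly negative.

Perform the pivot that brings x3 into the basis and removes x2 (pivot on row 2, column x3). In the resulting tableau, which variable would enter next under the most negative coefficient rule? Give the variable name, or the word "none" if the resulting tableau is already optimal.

x4

Pivot element 4/3. New z-row = old z-row − (-1)·(row 2/(4/3)).
Updated z-row coefficients: x1: 4, x2: 3/4, x3: 0, x4: -27/2, s1: 0, s2: 9/4.
The most negative is -27/2 in column x4, so x4 would enter next.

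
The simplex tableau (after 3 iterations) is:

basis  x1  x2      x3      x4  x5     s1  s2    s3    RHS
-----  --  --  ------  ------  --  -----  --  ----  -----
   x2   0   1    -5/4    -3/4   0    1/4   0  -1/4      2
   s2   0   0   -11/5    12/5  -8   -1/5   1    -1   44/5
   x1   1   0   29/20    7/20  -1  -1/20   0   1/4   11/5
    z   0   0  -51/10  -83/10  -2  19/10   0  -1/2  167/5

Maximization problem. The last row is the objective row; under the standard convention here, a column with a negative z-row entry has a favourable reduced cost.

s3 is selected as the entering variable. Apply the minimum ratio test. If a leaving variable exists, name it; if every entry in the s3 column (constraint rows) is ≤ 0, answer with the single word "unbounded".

x1

Ratios: row 1 (x2): entry -1/4 ≤ 0, skip; row 2 (s2): entry -1 ≤ 0, skip; row 3 (x1): (11/5)/(1/4) = 44/5.
Minimum ratio is in the x1 row, so x1 leaves.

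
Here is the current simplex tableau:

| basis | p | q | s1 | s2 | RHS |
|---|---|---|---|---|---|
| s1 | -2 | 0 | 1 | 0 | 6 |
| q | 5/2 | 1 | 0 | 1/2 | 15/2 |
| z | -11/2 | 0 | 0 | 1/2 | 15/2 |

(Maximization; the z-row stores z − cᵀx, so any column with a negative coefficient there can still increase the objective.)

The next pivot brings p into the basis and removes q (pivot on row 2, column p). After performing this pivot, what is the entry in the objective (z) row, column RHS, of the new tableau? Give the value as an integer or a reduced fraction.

Pivot element is row 2, column p: 5/2.
Normalize row 2: new (row 2, RHS) = (15/2)/(5/2) = 3.
z-row ← z-row − (-11/2)·(new row 2): 15/2 − (-11/2)·3 = 24.

24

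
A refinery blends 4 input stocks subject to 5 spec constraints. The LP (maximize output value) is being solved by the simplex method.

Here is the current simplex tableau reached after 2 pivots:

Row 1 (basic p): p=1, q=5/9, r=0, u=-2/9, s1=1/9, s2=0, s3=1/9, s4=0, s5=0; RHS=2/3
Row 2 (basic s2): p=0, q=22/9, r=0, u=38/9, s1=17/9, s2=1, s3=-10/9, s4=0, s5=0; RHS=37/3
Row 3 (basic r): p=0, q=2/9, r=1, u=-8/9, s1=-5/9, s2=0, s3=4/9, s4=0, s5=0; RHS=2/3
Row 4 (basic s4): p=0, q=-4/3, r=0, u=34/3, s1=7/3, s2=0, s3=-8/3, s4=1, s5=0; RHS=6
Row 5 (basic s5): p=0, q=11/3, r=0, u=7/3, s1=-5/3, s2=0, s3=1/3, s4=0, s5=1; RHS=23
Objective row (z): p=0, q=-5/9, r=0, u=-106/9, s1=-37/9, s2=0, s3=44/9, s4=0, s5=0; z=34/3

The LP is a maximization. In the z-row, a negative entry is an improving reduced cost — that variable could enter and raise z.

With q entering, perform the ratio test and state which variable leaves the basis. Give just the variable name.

Ratios: row 1 (p): (2/3)/(5/9) = 6/5; row 2 (s2): (37/3)/(22/9) = 111/22; row 3 (r): (2/3)/(2/9) = 3; row 4 (s4): entry -4/3 ≤ 0, skip; row 5 (s5): 23/(11/3) = 69/11.
Minimum ratio 6/5 is in the p row, so p leaves.

p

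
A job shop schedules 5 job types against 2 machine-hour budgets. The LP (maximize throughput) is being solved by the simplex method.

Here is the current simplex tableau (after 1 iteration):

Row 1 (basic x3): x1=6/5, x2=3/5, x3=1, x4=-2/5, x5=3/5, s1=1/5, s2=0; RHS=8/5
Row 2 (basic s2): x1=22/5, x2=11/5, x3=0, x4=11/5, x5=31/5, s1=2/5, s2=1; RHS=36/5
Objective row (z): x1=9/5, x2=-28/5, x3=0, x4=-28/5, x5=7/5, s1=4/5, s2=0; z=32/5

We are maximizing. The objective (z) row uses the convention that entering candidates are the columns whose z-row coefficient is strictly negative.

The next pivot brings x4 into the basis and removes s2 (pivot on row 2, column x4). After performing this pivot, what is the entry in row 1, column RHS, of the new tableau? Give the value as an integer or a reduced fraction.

Pivot element is row 2, column x4: 11/5.
Normalize row 2: new (row 2, RHS) = (36/5)/(11/5) = 36/11.
row 1 ← row 1 − (-2/5)·(new row 2): 8/5 − (-2/5)·(36/11) = 32/11.

32/11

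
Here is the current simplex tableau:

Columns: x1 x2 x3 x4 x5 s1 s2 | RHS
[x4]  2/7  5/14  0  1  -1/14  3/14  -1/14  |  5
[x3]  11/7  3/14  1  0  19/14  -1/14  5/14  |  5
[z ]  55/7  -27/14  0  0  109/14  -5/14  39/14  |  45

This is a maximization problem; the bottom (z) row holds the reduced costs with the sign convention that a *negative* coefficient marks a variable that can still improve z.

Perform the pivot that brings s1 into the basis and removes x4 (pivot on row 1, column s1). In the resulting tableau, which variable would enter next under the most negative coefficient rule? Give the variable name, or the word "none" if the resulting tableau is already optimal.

x2

Pivot element 3/14. New z-row = old z-row − (-5/14)·(row 1/(3/14)).
Updated z-row coefficients: x1: 25/3, x2: -4/3, x3: 0, x4: 5/3, x5: 23/3, s1: 0, s2: 8/3.
The most negative is -4/3 in column x2, so x2 would enter next.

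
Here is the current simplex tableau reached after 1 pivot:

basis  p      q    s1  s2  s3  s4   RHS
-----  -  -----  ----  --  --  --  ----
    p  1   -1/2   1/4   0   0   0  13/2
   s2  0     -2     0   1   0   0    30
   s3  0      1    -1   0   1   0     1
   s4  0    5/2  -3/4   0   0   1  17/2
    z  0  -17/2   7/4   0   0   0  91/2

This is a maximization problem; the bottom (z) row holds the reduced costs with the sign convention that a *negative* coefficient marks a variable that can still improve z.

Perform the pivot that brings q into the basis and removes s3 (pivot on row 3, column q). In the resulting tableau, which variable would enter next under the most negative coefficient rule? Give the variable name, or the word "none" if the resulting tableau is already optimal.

s1

Pivot element 1. New z-row = old z-row − (-17/2)·(row 3/1).
Updated z-row coefficients: p: 0, q: 0, s1: -27/4, s2: 0, s3: 17/2, s4: 0.
The most negative is -27/4 in column s1, so s1 would enter next.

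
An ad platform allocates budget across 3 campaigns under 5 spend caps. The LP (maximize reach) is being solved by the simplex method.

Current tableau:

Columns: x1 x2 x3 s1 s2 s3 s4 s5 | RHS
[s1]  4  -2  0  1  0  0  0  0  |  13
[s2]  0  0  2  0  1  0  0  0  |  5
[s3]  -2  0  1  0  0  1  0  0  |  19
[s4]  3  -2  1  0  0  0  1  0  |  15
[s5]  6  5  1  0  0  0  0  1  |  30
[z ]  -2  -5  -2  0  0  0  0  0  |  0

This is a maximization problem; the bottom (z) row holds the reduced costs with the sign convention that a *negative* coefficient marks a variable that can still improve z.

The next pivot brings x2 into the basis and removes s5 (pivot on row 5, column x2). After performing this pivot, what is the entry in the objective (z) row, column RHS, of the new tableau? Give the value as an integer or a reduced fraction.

Pivot element is row 5, column x2: 5.
Normalize row 5: new (row 5, RHS) = 30/5 = 6.
z-row ← z-row − (-5)·(new row 5): 0 − (-5)·6 = 30.

30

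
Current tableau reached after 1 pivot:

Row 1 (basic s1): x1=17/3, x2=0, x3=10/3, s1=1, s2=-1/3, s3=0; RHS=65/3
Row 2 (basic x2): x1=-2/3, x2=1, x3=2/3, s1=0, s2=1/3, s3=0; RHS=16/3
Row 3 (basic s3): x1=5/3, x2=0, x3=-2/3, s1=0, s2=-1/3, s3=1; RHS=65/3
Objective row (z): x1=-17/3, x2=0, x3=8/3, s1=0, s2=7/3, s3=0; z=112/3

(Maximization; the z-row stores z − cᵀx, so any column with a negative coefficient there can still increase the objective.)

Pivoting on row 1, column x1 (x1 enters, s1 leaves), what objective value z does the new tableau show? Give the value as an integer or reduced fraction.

Minimum ratio for x1: (65/3)/(17/3) = 65/17.
z changes by −(z-row coeff of x1)·ratio = −(-17/3)·(65/17) = 65/3.
New z = 112/3 + (65/3) = 59.

59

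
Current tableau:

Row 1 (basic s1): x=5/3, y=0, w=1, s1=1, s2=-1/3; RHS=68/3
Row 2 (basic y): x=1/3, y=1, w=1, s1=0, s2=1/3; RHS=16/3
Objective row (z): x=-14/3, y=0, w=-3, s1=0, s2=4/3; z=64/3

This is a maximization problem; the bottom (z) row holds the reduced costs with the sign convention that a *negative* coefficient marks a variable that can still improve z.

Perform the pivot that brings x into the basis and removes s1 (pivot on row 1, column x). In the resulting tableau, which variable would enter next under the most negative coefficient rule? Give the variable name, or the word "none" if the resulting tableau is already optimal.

Pivot element 5/3. New z-row = old z-row − (-14/3)·(row 1/(5/3)).
Updated z-row coefficients: x: 0, y: 0, w: -1/5, s1: 14/5, s2: 2/5.
The most negative is -1/5 in column w, so w would enter next.

w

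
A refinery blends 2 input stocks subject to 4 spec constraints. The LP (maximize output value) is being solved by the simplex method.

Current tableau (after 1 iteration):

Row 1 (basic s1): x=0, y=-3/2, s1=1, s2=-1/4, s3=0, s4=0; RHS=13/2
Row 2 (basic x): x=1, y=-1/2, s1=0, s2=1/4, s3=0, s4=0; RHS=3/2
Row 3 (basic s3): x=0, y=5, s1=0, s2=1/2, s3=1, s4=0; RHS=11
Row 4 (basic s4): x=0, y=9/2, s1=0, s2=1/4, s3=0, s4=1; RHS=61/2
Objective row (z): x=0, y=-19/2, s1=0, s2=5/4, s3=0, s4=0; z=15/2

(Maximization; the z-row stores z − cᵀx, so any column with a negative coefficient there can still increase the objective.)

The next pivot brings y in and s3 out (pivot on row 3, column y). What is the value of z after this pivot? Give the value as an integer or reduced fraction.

142/5

Minimum ratio for y: 11/5 = 11/5.
z changes by −(z-row coeff of y)·ratio = −(-19/2)·(11/5) = 209/10.
New z = 15/2 + (209/10) = 142/5.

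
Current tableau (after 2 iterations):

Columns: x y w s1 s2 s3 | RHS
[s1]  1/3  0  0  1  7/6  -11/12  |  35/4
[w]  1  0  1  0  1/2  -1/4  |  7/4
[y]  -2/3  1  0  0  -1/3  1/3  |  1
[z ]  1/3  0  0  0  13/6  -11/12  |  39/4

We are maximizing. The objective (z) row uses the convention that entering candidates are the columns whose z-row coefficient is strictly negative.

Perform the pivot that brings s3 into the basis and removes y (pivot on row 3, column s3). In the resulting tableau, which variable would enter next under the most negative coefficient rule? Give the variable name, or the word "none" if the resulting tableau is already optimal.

x

Pivot element 1/3. New z-row = old z-row − (-11/12)·(row 3/(1/3)).
Updated z-row coefficients: x: -3/2, y: 11/4, w: 0, s1: 0, s2: 5/4, s3: 0.
The most negative is -3/2 in column x, so x would enter next.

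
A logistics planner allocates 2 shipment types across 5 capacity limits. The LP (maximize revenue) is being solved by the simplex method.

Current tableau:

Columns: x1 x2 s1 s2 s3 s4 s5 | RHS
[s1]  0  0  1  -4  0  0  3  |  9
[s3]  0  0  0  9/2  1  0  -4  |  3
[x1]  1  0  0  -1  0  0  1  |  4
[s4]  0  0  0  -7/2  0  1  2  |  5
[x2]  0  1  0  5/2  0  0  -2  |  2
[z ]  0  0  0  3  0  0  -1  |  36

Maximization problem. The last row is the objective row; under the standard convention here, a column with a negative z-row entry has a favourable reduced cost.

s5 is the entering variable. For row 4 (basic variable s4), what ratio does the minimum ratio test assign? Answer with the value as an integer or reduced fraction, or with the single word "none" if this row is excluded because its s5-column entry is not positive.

5/2

Ratio = RHS / (s5 entry) = 5 / 2 = 5/2.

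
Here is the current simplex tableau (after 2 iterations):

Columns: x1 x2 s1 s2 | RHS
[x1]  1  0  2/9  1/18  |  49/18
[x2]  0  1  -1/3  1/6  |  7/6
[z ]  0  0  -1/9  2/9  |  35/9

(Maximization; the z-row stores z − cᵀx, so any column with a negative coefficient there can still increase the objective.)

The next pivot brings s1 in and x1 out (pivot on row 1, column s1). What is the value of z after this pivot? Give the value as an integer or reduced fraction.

21/4

Minimum ratio for s1: (49/18)/(2/9) = 49/4.
z changes by −(z-row coeff of s1)·ratio = −(-1/9)·(49/4) = 49/36.
New z = 35/9 + (49/36) = 21/4.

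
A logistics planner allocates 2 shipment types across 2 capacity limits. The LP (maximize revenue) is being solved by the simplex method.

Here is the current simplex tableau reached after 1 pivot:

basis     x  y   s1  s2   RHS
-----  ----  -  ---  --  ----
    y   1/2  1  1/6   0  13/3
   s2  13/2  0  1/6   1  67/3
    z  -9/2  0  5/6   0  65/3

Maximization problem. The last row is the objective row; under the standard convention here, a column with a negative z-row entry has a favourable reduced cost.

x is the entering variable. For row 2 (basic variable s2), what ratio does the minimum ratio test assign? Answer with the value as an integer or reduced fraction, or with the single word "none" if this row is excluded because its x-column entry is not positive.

Ratio = RHS / (x entry) = (67/3) / (13/2) = 134/39.

134/39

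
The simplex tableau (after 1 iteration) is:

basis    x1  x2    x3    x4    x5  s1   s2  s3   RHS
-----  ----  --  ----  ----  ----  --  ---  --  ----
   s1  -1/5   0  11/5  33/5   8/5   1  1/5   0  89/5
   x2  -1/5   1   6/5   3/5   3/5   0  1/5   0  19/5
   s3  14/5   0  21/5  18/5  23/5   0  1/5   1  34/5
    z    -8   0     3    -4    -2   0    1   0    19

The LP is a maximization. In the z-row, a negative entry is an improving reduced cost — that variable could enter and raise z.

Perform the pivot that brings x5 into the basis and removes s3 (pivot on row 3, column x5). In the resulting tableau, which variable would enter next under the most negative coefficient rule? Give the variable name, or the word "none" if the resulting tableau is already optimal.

x1

Pivot element 23/5. New z-row = old z-row − (-2)·(row 3/(23/5)).
Updated z-row coefficients: x1: -156/23, x2: 0, x3: 111/23, x4: -56/23, x5: 0, s1: 0, s2: 25/23, s3: 10/23.
The most negative is -156/23 in column x1, so x1 would enter next.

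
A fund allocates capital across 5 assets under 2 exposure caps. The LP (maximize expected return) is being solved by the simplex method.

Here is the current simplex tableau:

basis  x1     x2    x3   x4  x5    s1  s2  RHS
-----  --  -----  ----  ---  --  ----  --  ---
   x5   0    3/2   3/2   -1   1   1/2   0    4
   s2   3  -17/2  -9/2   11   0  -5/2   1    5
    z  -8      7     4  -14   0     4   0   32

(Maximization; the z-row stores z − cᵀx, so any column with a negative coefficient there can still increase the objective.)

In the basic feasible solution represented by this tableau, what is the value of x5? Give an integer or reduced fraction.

x5 is basic (row 1); its value is the RHS of that row: 4.

4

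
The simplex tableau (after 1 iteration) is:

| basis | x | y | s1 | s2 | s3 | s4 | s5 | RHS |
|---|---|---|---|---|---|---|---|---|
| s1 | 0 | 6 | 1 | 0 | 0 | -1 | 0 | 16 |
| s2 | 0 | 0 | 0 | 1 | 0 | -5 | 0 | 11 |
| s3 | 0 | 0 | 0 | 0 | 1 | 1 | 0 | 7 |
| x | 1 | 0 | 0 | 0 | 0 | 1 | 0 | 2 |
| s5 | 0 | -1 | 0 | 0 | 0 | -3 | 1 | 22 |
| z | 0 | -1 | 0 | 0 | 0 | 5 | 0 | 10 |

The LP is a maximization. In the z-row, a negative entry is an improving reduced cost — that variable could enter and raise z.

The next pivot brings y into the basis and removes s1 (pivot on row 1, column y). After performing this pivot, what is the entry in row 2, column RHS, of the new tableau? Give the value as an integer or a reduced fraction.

Pivot element is row 1, column y: 6.
Normalize row 1: new (row 1, RHS) = 16/6 = 8/3.
row 2 ← row 2 − 0·(new row 1): 11 − 0·(8/3) = 11.

11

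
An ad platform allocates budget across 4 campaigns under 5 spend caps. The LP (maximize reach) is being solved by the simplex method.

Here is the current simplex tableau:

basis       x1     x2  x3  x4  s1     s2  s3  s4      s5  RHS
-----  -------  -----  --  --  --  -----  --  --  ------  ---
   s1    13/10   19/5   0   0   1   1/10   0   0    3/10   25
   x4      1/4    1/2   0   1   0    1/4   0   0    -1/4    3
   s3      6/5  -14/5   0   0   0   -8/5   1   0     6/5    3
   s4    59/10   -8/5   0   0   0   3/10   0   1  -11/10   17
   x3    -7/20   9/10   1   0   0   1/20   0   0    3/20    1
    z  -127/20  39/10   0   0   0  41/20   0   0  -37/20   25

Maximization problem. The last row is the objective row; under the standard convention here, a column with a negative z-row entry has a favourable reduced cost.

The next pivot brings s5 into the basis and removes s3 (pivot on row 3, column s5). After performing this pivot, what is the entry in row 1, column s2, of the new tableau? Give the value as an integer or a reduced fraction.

Pivot element is row 3, column s5: 6/5.
Normalize row 3: new (row 3, s2) = (-8/5)/(6/5) = -4/3.
row 1 ← row 1 − (3/10)·(new row 3): 1/10 − (3/10)·(-4/3) = 1/2.

1/2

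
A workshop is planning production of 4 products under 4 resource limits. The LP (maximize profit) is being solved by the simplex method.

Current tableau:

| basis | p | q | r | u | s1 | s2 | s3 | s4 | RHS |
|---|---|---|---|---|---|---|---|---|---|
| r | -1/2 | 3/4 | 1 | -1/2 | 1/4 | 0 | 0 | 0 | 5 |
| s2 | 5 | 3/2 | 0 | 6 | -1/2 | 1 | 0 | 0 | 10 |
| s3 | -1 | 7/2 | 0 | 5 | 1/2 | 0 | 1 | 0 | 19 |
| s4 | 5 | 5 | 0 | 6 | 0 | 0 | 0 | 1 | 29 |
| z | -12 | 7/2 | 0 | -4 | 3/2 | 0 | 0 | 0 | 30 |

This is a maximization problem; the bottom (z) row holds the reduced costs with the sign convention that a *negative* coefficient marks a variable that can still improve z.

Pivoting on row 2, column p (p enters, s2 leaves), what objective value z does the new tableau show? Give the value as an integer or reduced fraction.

54

Minimum ratio for p: 10/5 = 2.
z changes by −(z-row coeff of p)·ratio = −(-12)·2 = 24.
New z = 30 + 24 = 54.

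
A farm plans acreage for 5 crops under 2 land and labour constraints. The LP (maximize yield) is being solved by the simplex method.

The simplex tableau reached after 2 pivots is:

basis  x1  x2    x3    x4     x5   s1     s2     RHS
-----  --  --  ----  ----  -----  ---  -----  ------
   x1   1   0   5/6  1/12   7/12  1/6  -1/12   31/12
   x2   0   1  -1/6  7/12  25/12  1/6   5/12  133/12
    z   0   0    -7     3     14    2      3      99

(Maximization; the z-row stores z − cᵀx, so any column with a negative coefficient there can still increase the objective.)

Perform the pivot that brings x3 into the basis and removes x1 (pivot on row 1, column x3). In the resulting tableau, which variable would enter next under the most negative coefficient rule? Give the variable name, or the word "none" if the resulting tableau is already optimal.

Pivot element 5/6. New z-row = old z-row − (-7)·(row 1/(5/6)).
Updated z-row coefficients: x1: 42/5, x2: 0, x3: 0, x4: 37/10, x5: 189/10, s1: 17/5, s2: 23/10.
No coefficient is strictly negative; the tableau after this pivot is optimal.

none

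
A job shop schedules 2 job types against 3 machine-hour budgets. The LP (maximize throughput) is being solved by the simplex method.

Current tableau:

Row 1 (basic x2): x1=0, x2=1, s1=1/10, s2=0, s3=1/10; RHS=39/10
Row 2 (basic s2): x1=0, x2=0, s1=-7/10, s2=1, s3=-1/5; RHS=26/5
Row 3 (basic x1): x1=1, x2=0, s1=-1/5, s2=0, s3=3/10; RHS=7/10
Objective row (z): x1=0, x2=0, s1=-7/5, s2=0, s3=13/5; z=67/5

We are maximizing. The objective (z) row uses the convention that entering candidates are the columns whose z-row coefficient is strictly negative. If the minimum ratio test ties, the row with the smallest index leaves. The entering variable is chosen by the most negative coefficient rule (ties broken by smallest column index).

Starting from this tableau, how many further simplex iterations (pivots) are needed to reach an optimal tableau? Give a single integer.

pivot: s1 in, x2 out → z = 68
No improving column remains; optimal.

1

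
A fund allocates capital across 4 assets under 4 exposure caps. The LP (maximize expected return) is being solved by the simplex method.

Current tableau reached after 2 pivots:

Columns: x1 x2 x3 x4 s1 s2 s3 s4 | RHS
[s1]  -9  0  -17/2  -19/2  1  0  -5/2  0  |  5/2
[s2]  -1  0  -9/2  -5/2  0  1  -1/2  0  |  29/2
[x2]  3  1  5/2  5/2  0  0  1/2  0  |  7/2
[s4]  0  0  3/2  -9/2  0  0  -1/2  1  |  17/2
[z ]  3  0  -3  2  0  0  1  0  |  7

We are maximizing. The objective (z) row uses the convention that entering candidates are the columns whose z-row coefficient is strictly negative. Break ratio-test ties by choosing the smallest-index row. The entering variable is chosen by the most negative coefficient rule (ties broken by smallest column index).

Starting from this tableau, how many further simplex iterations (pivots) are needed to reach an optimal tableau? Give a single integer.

pivot: x3 in, x2 out → z = 56/5
No improving column remains; optimal.

1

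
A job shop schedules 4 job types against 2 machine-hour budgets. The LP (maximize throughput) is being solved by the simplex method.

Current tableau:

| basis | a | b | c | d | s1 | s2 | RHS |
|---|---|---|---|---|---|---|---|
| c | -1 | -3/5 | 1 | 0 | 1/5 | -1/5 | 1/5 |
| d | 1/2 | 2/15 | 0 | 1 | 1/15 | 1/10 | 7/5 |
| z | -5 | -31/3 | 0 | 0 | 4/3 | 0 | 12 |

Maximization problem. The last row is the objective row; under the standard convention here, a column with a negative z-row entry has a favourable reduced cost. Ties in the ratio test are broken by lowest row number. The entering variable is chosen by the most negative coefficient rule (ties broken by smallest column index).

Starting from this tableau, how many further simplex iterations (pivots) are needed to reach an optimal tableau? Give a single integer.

pivot: b in, d out → z = 241/2
No improving column remains; optimal.

1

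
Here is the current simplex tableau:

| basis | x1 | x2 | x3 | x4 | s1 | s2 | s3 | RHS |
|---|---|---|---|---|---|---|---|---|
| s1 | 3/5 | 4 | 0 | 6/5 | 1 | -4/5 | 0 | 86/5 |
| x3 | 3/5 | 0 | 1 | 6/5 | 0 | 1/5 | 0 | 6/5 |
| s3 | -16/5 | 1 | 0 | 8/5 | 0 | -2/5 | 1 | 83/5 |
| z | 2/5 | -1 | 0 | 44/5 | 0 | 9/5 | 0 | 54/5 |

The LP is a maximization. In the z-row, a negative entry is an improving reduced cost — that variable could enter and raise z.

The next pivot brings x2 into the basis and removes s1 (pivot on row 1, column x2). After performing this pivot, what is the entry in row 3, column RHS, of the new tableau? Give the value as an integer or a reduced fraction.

123/10

Pivot element is row 1, column x2: 4.
Normalize row 1: new (row 1, RHS) = (86/5)/4 = 43/10.
row 3 ← row 3 − 1·(new row 1): 83/5 − 1·(43/10) = 123/10.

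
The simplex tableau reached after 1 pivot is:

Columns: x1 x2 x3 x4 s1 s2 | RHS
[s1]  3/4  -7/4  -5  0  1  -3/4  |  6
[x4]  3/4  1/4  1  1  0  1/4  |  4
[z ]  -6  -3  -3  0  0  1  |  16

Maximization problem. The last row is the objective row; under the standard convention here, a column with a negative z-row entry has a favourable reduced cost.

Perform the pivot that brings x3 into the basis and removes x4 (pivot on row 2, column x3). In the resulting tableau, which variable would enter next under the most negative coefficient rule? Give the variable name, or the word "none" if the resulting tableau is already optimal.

Pivot element 1. New z-row = old z-row − (-3)·(row 2/1).
Updated z-row coefficients: x1: -15/4, x2: -9/4, x3: 0, x4: 3, s1: 0, s2: 7/4.
The most negative is -15/4 in column x1, so x1 would enter next.

x1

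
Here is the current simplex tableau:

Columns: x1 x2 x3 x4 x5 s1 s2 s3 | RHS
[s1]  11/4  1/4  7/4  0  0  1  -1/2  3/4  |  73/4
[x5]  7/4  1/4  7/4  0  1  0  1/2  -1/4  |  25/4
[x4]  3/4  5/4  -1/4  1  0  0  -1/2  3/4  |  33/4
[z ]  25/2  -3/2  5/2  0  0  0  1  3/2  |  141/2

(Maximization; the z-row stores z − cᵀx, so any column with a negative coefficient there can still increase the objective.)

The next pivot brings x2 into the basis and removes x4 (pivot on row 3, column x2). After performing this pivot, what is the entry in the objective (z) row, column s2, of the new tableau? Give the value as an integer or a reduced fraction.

Pivot element is row 3, column x2: 5/4.
Normalize row 3: new (row 3, s2) = (-1/2)/(5/4) = -2/5.
z-row ← z-row − (-3/2)·(new row 3): 1 − (-3/2)·(-2/5) = 2/5.

2/5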